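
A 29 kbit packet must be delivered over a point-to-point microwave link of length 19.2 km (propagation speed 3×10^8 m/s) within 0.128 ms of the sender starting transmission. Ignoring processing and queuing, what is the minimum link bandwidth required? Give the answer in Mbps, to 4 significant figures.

Propagation delay = 19200 / 300000000 = 0.064 ms.
Transmission budget = 0.128 − 0.064 = 0.064 ms.
R ≥ L / t_tx = 29000 bits / 6.4e-05 s = 453.1 Mbps.

453.1 Mbps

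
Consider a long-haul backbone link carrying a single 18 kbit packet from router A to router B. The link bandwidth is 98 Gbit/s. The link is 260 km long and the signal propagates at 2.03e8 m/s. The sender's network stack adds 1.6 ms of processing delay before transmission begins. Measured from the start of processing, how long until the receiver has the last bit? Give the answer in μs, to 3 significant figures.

L = 18000 bits.
Transmission delay = L/R = 18000 / 98000000000 = 0.183673 μs.
Propagation delay = d/s = 260000 m / 2.03e+08 m/s = 1280.79 μs.
Plus processing delay 1.6 ms = 1600 μs.
Total = 2880 μs.

2880 μs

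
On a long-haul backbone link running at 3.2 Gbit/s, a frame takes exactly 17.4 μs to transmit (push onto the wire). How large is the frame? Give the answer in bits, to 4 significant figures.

L = R × t_tx = 3200000000 b/s × 1.74e-05 s = 55680 bits.

55680 bits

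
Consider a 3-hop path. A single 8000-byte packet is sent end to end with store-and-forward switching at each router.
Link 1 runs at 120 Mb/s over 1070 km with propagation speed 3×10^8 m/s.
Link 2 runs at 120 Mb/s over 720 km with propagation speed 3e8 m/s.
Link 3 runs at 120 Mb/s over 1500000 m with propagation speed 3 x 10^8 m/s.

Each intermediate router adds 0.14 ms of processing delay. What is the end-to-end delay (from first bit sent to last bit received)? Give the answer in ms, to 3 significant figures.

12.8 ms

L = 8000 × 8 = 64000 bits.
Transmission delay per hop = L/R = 64000/120000000 = 0.533333 ms; 3 hops → 1.6 ms.
Propagation delays (d/s per hop): 3.56667, 2.4, 5 ms; sum = 10.9667 ms.
Processing at 2 router(s): 2 × 0.14 ms = 0.28 ms.
End-to-end = 12.8 ms.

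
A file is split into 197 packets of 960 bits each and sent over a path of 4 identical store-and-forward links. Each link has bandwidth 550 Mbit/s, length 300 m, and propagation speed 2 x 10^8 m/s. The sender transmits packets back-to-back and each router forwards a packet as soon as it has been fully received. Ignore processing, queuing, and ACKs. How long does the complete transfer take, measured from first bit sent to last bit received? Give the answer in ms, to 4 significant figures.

0.3551 ms

Per-hop transmission t_tx = L/R = 960/550000000 = 0.00174545 ms.
Per-hop propagation t_prop = 300/200000000 = 0.0015 ms.
Pipeline fill: first packet needs 4·t_tx to clear all hops; remaining 196 packets each add one t_tx.
Total = (4+197-1)·t_tx + 4·t_prop = 200·0.00174545 + 4·0.0015 = 0.3551 ms.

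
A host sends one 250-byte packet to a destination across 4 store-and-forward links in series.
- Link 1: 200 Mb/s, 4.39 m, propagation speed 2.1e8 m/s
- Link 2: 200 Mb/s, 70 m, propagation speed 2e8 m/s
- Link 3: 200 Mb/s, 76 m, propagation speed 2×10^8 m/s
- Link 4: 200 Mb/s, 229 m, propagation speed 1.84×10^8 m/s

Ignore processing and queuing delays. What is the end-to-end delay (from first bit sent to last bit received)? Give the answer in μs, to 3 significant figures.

42.0 μs

L = 250 × 8 = 2000 bits.
Transmission delay per hop = L/R = 2000/200000000 = 10 μs; 4 hops → 40 μs.
Propagation delays (d/s per hop): 0.0209048, 0.35, 0.38, 1.24457 μs; sum = 1.99547 μs.
End-to-end = 42.0 μs.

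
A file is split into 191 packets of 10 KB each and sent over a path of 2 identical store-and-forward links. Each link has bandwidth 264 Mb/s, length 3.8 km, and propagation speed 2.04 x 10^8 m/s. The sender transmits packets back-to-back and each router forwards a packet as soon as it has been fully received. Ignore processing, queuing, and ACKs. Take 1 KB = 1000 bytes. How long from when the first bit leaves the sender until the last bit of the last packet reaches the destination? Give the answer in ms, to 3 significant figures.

58.2 ms

Per-hop transmission t_tx = L/R = 80000/264000000 = 0.30303 ms.
Per-hop propagation t_prop = 3800/204000000 = 0.0186275 ms.
Pipeline fill: first packet needs 2·t_tx to clear all hops; remaining 190 packets each add one t_tx.
Total = (2+191-1)·t_tx + 2·t_prop = 192·0.30303 + 2·0.0186275 = 58.2 ms.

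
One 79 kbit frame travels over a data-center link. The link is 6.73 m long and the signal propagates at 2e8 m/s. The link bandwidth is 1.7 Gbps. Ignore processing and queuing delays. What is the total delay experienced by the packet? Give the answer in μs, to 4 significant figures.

46.50 μs

L = 79000 bits.
Transmission delay = L/R = 79000 / 1700000000 = 46.4706 μs.
Propagation delay = d/s = 6.73 m / 200000000 m/s = 0.03365 μs.
Total = 46.50 μs.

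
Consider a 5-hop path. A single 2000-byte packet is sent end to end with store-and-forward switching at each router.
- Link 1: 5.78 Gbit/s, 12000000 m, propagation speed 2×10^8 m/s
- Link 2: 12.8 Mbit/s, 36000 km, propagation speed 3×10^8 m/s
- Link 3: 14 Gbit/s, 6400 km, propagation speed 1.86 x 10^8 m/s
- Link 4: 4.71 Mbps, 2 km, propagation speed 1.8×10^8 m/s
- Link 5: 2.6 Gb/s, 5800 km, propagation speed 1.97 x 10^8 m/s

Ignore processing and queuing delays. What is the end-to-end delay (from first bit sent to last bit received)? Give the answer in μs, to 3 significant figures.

L = 2000 × 8 = 16000 bits.
Transmission delays (L/R per hop): 2.76817, 1250, 1.14286, 3397.03, 6.15385 μs; sum = 4657.09 μs.
Propagation delays (d/s per hop): 60000, 120000, 34408.6, 11.1111, 29441.6 μs; sum = 243861 μs.
End-to-end = 249000 μs.

249000 μs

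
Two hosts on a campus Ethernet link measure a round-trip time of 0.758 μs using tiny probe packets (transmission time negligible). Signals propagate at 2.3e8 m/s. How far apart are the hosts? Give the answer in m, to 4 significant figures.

87.17 m

One-way propagation = RTT/2 = 0.379 μs.
d = s × t = 2.3e+08 × 3.79e-07 = 87.17 m.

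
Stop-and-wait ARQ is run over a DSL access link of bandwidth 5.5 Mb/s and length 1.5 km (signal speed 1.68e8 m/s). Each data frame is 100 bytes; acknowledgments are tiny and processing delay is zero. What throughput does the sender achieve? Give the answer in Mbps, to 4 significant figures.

t_tx = L/R = 800/5500000 = 0.000145455 s.
t_prop = 1500/168000000 = 8.92857e-06 s; RTT = 1.78571e-05 s.
Cycle = t_tx + RTT = 0.000163312 s.
Throughput = L / cycle = 800 / 0.000163312 = 4.899 Mbps.

4.899 Mbps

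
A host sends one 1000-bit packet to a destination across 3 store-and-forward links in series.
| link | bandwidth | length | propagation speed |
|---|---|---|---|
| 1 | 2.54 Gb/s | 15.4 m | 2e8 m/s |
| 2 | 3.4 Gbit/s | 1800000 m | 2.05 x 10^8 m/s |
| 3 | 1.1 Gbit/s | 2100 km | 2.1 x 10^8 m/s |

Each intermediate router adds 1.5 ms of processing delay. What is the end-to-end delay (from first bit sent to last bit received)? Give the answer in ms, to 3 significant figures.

21.8 ms

Transmission delays (L/R per hop): 0.000393701, 0.000294118, 0.000909091 ms; sum = 0.00159691 ms.
Propagation delays (d/s per hop): 7.7e-05, 8.78049, 10 ms; sum = 18.7806 ms.
Processing at 2 router(s): 2 × 1.5 ms = 3 ms.
End-to-end = 21.8 ms.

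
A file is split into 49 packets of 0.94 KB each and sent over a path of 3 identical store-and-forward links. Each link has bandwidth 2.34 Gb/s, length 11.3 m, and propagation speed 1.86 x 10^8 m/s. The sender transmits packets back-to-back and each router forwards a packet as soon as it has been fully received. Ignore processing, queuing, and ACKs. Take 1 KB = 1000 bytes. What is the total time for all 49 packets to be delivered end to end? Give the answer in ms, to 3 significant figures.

0.164 ms

Per-hop transmission t_tx = L/R = 7520/2340000000 = 0.00321368 ms.
Per-hop propagation t_prop = 11.3/186000000 = 6.07527e-05 ms.
Pipeline fill: first packet needs 3·t_tx to clear all hops; remaining 48 packets each add one t_tx.
Total = (3+49-1)·t_tx + 3·t_prop = 51·0.00321368 + 3·6.07527e-05 = 0.164 ms.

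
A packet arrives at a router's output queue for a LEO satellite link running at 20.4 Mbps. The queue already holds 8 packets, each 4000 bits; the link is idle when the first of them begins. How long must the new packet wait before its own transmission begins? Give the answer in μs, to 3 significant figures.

Each queued packet: L/R = 4000/20400000 = 196.078 μs.
8 queued → 1568.63 μs.
Queuing delay = 1570 μs.

1570 μs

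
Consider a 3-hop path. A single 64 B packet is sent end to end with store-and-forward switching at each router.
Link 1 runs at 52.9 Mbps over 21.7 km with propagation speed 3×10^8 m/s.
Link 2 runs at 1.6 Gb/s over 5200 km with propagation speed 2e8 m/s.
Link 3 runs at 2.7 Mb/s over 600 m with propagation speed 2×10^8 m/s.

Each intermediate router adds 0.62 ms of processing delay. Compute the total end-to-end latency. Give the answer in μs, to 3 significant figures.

27500 μs

L = 64 × 8 = 512 bits.
Transmission delays (L/R per hop): 9.67864, 0.32, 189.63 μs; sum = 199.628 μs.
Propagation delays (d/s per hop): 72.3333, 26000, 3 μs; sum = 26075.3 μs.
Processing at 2 router(s): 2 × 0.62 ms = 1240 μs.
End-to-end = 27500 μs.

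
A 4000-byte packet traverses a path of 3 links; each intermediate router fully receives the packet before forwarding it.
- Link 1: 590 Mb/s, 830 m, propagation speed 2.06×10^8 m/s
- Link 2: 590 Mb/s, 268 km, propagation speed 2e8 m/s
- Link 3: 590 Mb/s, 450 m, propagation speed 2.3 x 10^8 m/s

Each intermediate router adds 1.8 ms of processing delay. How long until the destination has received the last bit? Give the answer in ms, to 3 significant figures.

L = 4000 × 8 = 32000 bits.
Transmission delay per hop = L/R = 32000/590000000 = 0.0542373 ms; 3 hops → 0.162712 ms.
Propagation delays (d/s per hop): 0.00402913, 1.34, 0.00195652 ms; sum = 1.34599 ms.
Processing at 2 router(s): 2 × 1.8 ms = 3.6 ms.
End-to-end = 5.11 ms.

5.11 ms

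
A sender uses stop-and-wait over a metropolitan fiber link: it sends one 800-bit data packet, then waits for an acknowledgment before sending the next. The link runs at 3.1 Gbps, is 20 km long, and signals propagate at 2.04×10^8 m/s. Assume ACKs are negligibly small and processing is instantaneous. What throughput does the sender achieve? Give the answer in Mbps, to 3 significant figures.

4.07 Mbps

t_tx = L/R = 800/3100000000 = 2.58065e-07 s.
t_prop = 20000/204000000 = 9.80392e-05 s; RTT = 0.000196078 s.
Cycle = t_tx + RTT = 0.000196336 s.
Throughput = L / cycle = 800 / 0.000196336 = 4.07 Mbps.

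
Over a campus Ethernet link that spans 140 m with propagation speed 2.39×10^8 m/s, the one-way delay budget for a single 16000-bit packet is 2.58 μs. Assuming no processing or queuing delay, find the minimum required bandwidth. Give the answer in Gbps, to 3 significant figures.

8.02 Gbps

Propagation delay = 140 / 239000000 = 0.585774 μs.
Transmission budget = 2.58 − 0.585774 = 1.99423 μs.
R ≥ L / t_tx = 16000 bits / 1.99423e-06 s = 8.02 Gbps.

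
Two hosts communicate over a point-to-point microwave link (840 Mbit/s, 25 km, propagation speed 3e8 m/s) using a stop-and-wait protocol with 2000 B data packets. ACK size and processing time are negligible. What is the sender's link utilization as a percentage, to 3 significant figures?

t_tx = L/R = 16000/840000000 = 1.90476e-05 s.
t_prop = 25000/300000000 = 8.33333e-05 s; RTT = 0.000166667 s.
Cycle = t_tx + RTT = 0.000185714 s.
Utilization = t_tx / cycle = 1.90476e-05/0.000185714 = 10.3 %.

10.3 %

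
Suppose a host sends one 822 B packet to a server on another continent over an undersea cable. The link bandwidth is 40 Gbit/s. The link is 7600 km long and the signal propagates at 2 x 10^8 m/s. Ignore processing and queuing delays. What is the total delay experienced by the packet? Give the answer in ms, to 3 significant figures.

L = 822 × 8 = 6576 bits.
Transmission delay = L/R = 6576 / 40000000000 = 0.0001644 ms.
Propagation delay = d/s = 7600000 m / 200000000 m/s = 38 ms.
Total = 38.0 ms.

38.0 ms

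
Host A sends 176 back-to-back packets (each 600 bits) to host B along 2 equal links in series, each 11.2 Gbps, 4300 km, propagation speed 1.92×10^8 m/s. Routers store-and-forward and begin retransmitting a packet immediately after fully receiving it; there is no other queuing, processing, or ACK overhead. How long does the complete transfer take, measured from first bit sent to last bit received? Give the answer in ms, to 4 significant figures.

Per-hop transmission t_tx = L/R = 600/11200000000 = 5.35714e-05 ms.
Per-hop propagation t_prop = 4300000/192000000 = 22.3958 ms.
Pipeline fill: first packet needs 2·t_tx to clear all hops; remaining 175 packets each add one t_tx.
Total = (2+176-1)·t_tx + 2·t_prop = 177·5.35714e-05 + 2·22.3958 = 44.80 ms.

44.80 ms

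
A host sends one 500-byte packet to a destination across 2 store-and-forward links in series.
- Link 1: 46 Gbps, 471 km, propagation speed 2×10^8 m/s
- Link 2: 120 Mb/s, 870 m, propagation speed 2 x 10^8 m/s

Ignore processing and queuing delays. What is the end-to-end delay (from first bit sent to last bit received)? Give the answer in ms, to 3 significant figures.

L = 500 × 8 = 4000 bits.
Transmission delays (L/R per hop): 8.69565e-05, 0.0333333 ms; sum = 0.0334203 ms.
Propagation delays (d/s per hop): 2.355, 0.00435 ms; sum = 2.35935 ms.
End-to-end = 2.39 ms.

2.39 ms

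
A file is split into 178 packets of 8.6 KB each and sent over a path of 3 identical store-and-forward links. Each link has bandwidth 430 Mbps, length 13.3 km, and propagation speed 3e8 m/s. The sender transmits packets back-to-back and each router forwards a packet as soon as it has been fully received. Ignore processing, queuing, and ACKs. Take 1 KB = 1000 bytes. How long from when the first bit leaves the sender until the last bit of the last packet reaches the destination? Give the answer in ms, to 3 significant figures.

28.9 ms

Per-hop transmission t_tx = L/R = 68800/430000000 = 0.16 ms.
Per-hop propagation t_prop = 13300/300000000 = 0.0443333 ms.
Pipeline fill: first packet needs 3·t_tx to clear all hops; remaining 177 packets each add one t_tx.
Total = (3+178-1)·t_tx + 3·t_prop = 180·0.16 + 3·0.0443333 = 28.9 ms.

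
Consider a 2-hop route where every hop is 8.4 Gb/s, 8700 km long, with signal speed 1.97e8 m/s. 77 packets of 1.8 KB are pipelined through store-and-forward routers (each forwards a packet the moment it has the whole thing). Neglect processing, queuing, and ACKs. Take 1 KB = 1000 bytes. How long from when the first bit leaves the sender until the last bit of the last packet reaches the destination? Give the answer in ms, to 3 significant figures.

Per-hop transmission t_tx = L/R = 14400/8400000000 = 0.00171429 ms.
Per-hop propagation t_prop = 8700000/197000000 = 44.1624 ms.
Pipeline fill: first packet needs 2·t_tx to clear all hops; remaining 76 packets each add one t_tx.
Total = (2+77-1)·t_tx + 2·t_prop = 78·0.00171429 + 2·44.1624 = 88.5 ms.

88.5 ms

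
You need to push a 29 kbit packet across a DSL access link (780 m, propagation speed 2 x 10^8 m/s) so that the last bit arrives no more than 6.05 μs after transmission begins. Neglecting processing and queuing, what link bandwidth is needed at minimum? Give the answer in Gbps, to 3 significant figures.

Propagation delay = 780 / 200000000 = 3.9 μs.
Transmission budget = 6.05 − 3.9 = 2.15 μs.
R ≥ L / t_tx = 29000 bits / 2.15e-06 s = 13.5 Gbps.

13.5 Gbps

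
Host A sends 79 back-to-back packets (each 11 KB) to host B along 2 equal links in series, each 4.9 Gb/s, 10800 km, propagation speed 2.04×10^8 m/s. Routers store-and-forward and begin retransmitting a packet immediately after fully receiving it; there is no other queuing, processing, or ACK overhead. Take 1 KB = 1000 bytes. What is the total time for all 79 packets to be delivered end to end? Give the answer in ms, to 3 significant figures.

Per-hop transmission t_tx = L/R = 88000/4900000000 = 0.0179592 ms.
Per-hop propagation t_prop = 10800000/204000000 = 52.9412 ms.
Pipeline fill: first packet needs 2·t_tx to clear all hops; remaining 78 packets each add one t_tx.
Total = (2+79-1)·t_tx + 2·t_prop = 80·0.0179592 + 2·52.9412 = 107 ms.

107 ms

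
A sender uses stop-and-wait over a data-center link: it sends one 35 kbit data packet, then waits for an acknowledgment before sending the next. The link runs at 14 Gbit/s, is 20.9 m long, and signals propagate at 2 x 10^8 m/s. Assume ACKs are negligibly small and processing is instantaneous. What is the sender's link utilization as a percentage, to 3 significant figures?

92.3 %

t_tx = L/R = 35000/14000000000 = 2.5e-06 s.
t_prop = 20.9/200000000 = 1.045e-07 s; RTT = 2.09e-07 s.
Cycle = t_tx + RTT = 2.709e-06 s.
Utilization = t_tx / cycle = 2.5e-06/2.709e-06 = 92.3 %.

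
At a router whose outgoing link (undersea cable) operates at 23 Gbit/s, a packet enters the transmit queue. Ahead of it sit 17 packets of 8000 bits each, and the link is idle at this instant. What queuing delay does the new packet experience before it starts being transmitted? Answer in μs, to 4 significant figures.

Each queued packet: L/R = 8000/23000000000 = 0.347826 μs.
17 queued → 5.91304 μs.
Queuing delay = 5.913 μs.

5.913 μs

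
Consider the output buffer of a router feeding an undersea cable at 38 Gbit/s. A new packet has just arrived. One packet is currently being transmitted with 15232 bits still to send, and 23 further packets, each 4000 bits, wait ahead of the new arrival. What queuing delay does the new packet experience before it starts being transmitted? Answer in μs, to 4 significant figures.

2.822 μs

Each queued packet: L/R = 4000/38000000000 = 0.105263 μs.
23 queued → 2.42105 μs.
Plus remaining 15232 bits of current packet: 0.400842 μs.
Queuing delay = 2.822 μs.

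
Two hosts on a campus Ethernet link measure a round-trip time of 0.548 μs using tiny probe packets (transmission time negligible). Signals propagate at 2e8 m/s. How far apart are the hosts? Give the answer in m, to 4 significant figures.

54.80 m

One-way propagation = RTT/2 = 0.274 μs.
d = s × t = 200000000 × 2.74e-07 = 54.80 m.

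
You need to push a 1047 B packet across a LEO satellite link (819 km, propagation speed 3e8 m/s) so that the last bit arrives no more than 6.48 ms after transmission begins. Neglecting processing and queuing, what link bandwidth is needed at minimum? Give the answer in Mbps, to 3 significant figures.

L = 8376 bits.
Propagation delay = 819000 / 300000000 = 2.73 ms.
Transmission budget = 6.48 − 2.73 = 3.75 ms.
R ≥ L / t_tx = 8376 bits / 0.00375 s = 2.23 Mbps.

2.23 Mbps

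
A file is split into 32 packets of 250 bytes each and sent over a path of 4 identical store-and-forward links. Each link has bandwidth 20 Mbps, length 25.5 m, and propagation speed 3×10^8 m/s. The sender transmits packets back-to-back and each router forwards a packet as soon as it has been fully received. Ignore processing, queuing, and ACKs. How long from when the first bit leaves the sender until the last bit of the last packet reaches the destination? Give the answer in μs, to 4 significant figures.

3500 μs

Per-hop transmission t_tx = L/R = 2000/20000000 = 100 μs.
Per-hop propagation t_prop = 25.5/300000000 = 0.085 μs.
Pipeline fill: first packet needs 4·t_tx to clear all hops; remaining 31 packets each add one t_tx.
Total = (4+32-1)·t_tx + 4·t_prop = 35·100 + 4·0.085 = 3500 μs.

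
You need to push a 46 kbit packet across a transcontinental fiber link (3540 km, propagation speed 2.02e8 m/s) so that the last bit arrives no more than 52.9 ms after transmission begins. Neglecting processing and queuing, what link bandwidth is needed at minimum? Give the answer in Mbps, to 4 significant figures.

Propagation delay = 3540000 / 202000000 = 17.5248 ms.
Transmission budget = 52.9 − 17.5248 = 35.3752 ms.
R ≥ L / t_tx = 46000 bits / 0.0353752 s = 1.300 Mbps.

1.300 Mbps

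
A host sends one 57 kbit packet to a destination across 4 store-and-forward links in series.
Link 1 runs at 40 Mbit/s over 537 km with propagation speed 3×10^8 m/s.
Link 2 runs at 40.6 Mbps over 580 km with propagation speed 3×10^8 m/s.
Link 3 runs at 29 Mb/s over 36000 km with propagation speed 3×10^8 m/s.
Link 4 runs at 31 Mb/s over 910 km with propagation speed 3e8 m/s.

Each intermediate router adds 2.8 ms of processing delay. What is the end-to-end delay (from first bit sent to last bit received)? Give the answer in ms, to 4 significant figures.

L = 57000 bits.
Transmission delays (L/R per hop): 1.425, 1.40394, 1.96552, 1.83871 ms; sum = 6.63317 ms.
Propagation delays (d/s per hop): 1.79, 1.93333, 120, 3.03333 ms; sum = 126.757 ms.
Processing at 3 router(s): 3 × 2.8 ms = 8.4 ms.
End-to-end = 141.8 ms.

141.8 ms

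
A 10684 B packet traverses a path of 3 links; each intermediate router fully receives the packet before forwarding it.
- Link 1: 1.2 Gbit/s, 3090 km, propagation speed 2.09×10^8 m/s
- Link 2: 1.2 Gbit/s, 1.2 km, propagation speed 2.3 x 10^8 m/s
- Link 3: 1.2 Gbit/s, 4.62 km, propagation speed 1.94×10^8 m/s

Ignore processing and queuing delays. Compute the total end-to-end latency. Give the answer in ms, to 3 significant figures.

15.0 ms

L = 10684 × 8 = 85472 bits.
Transmission delay per hop = L/R = 85472/1200000000 = 0.0712267 ms; 3 hops → 0.21368 ms.
Propagation delays (d/s per hop): 14.7847, 0.00521739, 0.0238144 ms; sum = 14.8137 ms.
End-to-end = 15.0 ms.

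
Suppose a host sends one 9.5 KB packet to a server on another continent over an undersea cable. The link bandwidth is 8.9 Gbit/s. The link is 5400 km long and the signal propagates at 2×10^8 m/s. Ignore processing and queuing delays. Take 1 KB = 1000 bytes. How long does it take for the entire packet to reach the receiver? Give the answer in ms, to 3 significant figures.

L = 76000 bits.
Transmission delay = L/R = 76000 / 8900000000 = 0.00853933 ms.
Propagation delay = d/s = 5400000 m / 200000000 m/s = 27 ms.
Total = 27.0 ms.

27.0 ms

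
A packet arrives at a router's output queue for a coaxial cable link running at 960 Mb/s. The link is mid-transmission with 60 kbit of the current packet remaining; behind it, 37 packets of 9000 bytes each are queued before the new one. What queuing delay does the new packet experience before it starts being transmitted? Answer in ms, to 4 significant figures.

Each queued packet: L/R = 72000/960000000 = 0.075 ms.
37 queued → 2.775 ms.
Plus remaining 60000 bits of current packet: 0.0625 ms.
Queuing delay = 2.838 ms.

2.838 ms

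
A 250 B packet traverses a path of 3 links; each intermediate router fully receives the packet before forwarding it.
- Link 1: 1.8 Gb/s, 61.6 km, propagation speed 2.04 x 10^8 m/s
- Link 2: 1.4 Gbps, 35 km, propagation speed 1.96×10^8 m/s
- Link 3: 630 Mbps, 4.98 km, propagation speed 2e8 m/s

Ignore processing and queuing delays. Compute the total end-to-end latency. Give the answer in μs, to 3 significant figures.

L = 250 × 8 = 2000 bits.
Transmission delays (L/R per hop): 1.11111, 1.42857, 3.1746 μs; sum = 5.71429 μs.
Propagation delays (d/s per hop): 301.961, 178.571, 24.9 μs; sum = 505.432 μs.
End-to-end = 511 μs.

511 μs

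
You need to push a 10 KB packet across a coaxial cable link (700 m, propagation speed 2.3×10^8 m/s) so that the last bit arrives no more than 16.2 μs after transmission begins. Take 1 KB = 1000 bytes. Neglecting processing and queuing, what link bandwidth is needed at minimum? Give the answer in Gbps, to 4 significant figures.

L = 80000 bits.
Propagation delay = 700 / 2.3e+08 = 3.04348 μs.
Transmission budget = 16.2 − 3.04348 = 13.1565 μs.
R ≥ L / t_tx = 80000 bits / 1.31565e-05 s = 6.081 Gbps.

6.081 Gbps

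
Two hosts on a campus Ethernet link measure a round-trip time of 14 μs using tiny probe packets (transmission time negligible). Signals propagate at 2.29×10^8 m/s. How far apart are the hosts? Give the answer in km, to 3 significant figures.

One-way propagation = RTT/2 = 7 μs.
d = s × t = 229000000 × 7e-06 = 1.60 km.

1.60 km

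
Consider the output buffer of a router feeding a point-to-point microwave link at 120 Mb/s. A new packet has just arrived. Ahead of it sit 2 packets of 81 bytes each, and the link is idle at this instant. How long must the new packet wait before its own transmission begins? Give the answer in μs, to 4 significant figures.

10.80 μs

Each queued packet: L/R = 648/120000000 = 5.4 μs.
2 queued → 10.8 μs.
Queuing delay = 10.80 μs.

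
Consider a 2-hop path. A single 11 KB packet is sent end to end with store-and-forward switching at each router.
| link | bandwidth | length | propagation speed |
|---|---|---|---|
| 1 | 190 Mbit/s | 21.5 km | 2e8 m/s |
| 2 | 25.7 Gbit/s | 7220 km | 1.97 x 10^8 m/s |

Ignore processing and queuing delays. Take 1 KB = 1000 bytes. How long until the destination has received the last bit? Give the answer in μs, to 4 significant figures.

L = 88000 bits.
Transmission delays (L/R per hop): 463.158, 3.42412 μs; sum = 466.582 μs.
Propagation delays (d/s per hop): 107.5, 36649.7 μs; sum = 36757.2 μs.
End-to-end = 37220 μs.

37220 μs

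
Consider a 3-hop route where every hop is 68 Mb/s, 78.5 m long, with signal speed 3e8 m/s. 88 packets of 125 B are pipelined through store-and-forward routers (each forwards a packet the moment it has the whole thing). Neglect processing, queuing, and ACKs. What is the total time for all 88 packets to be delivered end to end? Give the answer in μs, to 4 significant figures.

Per-hop transmission t_tx = L/R = 1000/68000000 = 14.7059 μs.
Per-hop propagation t_prop = 78.5/300000000 = 0.261667 μs.
Pipeline fill: first packet needs 3·t_tx to clear all hops; remaining 87 packets each add one t_tx.
Total = (3+88-1)·t_tx + 3·t_prop = 90·14.7059 + 3·0.261667 = 1324 μs.

1324 μs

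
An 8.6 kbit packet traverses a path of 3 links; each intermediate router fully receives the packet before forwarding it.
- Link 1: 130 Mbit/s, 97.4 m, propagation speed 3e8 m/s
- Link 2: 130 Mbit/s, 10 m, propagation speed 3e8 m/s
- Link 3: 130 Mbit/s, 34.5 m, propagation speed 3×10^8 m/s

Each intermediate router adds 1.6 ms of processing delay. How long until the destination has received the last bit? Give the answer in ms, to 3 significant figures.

3.40 ms

L = 8600 bits.
Transmission delay per hop = L/R = 8600/130000000 = 0.0661538 ms; 3 hops → 0.198462 ms.
Propagation delays (d/s per hop): 0.000324667, 3.33333e-05, 0.000115 ms; sum = 0.000473 ms.
Processing at 2 router(s): 2 × 1.6 ms = 3.2 ms.
End-to-end = 3.40 ms.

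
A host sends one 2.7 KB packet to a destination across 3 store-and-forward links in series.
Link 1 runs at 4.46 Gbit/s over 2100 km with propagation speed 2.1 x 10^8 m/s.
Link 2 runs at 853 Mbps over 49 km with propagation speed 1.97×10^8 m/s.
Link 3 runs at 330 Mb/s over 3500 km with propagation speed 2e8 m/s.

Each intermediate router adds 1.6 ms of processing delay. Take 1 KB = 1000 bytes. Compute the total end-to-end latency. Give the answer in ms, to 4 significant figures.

L = 21600 bits.
Transmission delays (L/R per hop): 0.00484305, 0.0253224, 0.0654545 ms; sum = 0.09562 ms.
Propagation delays (d/s per hop): 10, 0.248731, 17.5 ms; sum = 27.7487 ms.
Processing at 2 router(s): 2 × 1.6 ms = 3.2 ms.
End-to-end = 31.04 ms.

31.04 ms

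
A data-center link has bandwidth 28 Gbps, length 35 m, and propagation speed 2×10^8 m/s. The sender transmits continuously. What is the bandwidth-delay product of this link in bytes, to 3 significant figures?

613 bytes

Propagation delay = 35 / 200000000 = 1.75e-07 s.
BDP = R × t_prop = 28000000000 × 1.75e-07 = 4900 bits.
In bytes: 4900/8 = 613 bytes.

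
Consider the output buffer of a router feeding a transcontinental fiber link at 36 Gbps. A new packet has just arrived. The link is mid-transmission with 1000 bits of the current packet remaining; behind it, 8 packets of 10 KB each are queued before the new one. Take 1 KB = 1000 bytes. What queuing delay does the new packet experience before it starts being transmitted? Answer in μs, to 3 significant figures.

Each queued packet: L/R = 80000/36000000000 = 2.22222 μs.
8 queued → 17.7778 μs.
Plus remaining 1000 bits of current packet: 0.0277778 μs.
Queuing delay = 17.8 μs.

17.8 μs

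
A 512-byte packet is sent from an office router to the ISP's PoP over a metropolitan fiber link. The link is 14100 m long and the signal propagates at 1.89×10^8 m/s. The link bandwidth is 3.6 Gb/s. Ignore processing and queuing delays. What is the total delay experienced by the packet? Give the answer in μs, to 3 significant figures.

75.7 μs

L = 512 × 8 = 4096 bits.
Transmission delay = L/R = 4096 / 3600000000 = 1.13778 μs.
Propagation delay = d/s = 14100 m / 189000000 m/s = 74.6032 μs.
Total = 75.7 μs.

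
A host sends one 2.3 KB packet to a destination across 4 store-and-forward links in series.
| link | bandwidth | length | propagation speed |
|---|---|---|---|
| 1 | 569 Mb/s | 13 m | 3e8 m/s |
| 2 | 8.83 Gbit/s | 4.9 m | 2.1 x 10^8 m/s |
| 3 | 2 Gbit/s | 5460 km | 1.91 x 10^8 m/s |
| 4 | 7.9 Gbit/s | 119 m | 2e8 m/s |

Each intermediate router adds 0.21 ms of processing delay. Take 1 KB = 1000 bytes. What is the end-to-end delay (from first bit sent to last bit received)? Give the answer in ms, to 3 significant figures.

29.3 ms

L = 18400 bits.
Transmission delays (L/R per hop): 0.0323374, 0.00208381, 0.0092, 0.00232911 ms; sum = 0.0459504 ms.
Propagation delays (d/s per hop): 4.33333e-05, 2.33333e-05, 28.5864, 0.000595 ms; sum = 28.587 ms.
Processing at 3 router(s): 3 × 0.21 ms = 0.63 ms.
End-to-end = 29.3 ms.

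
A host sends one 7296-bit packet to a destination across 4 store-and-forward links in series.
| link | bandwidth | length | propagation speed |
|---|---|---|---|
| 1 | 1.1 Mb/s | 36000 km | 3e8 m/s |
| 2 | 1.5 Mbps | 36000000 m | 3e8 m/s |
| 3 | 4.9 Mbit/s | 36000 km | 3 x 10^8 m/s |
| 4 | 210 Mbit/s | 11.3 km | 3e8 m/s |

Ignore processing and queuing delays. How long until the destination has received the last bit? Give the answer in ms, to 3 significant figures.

373 ms

Transmission delays (L/R per hop): 6.63273, 4.864, 1.48898, 0.0347429 ms; sum = 13.0204 ms.
Propagation delays (d/s per hop): 120, 120, 120, 0.0376667 ms; sum = 360.038 ms.
End-to-end = 373 ms.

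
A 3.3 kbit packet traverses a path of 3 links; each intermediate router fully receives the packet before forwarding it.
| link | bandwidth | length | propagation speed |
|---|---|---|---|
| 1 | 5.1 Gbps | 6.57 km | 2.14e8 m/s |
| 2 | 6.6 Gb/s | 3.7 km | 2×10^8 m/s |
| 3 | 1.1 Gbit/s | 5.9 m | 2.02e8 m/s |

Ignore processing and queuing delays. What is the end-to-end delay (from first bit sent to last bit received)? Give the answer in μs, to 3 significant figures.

L = 3300 bits.
Transmission delays (L/R per hop): 0.647059, 0.5, 3 μs; sum = 4.14706 μs.
Propagation delays (d/s per hop): 30.7009, 18.5, 0.0292079 μs; sum = 49.2301 μs.
End-to-end = 53.4 μs.

53.4 μs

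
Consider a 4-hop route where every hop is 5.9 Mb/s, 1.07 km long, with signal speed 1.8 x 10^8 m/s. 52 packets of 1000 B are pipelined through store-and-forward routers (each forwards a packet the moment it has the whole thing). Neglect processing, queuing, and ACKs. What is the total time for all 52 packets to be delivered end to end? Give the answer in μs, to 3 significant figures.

Per-hop transmission t_tx = L/R = 8000/5900000 = 1355.93 μs.
Per-hop propagation t_prop = 1070/180000000 = 5.94444 μs.
Pipeline fill: first packet needs 4·t_tx to clear all hops; remaining 51 packets each add one t_tx.
Total = (4+52-1)·t_tx + 4·t_prop = 55·1355.93 + 4·5.94444 = 74600 μs.

74600 μs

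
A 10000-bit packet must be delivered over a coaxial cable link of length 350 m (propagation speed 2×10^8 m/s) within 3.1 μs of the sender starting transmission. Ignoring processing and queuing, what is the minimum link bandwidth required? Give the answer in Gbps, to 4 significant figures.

7.407 Gbps

Propagation delay = 350 / 200000000 = 1.75 μs.
Transmission budget = 3.1 − 1.75 = 1.35 μs.
R ≥ L / t_tx = 10000 bits / 1.35e-06 s = 7.407 Gbps.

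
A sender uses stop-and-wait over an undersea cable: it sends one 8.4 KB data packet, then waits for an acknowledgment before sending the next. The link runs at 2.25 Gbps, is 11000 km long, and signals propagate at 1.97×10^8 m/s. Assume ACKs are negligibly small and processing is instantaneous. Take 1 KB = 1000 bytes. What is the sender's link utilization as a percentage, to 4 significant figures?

t_tx = L/R = 67200/2250000000 = 2.98667e-05 s.
t_prop = 11000000/197000000 = 0.0558376 s; RTT = 0.111675 s.
Cycle = t_tx + RTT = 0.111705 s.
Utilization = t_tx / cycle = 2.98667e-05/0.111705 = 0.02674 %.

0.02674 %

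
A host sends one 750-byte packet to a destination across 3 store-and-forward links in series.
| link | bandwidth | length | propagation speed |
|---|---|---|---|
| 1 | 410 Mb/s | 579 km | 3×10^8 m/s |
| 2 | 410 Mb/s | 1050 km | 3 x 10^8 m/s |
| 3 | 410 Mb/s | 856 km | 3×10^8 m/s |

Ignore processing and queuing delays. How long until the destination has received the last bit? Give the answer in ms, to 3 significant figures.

8.33 ms

L = 750 × 8 = 6000 bits.
Transmission delay per hop = L/R = 6000/410000000 = 0.0146341 ms; 3 hops → 0.0439024 ms.
Propagation delays (d/s per hop): 1.93, 3.5, 2.85333 ms; sum = 8.28333 ms.
End-to-end = 8.33 ms.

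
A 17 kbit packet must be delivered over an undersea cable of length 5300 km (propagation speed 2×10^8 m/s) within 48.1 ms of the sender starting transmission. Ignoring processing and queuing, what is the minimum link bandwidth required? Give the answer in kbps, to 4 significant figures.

787.0 kbps

Propagation delay = 5300000 / 200000000 = 26.5 ms.
Transmission budget = 48.1 − 26.5 = 21.6 ms.
R ≥ L / t_tx = 17000 bits / 0.0216 s = 787.0 kbps.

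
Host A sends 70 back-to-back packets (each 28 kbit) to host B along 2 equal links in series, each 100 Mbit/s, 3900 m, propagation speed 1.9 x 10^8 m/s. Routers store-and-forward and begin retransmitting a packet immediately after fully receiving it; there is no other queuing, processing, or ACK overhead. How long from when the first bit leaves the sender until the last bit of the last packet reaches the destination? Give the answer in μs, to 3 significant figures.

19900 μs

Per-hop transmission t_tx = L/R = 28000/100000000 = 280 μs.
Per-hop propagation t_prop = 3900/190000000 = 20.5263 μs.
Pipeline fill: first packet needs 2·t_tx to clear all hops; remaining 69 packets each add one t_tx.
Total = (2+70-1)·t_tx + 2·t_prop = 71·280 + 2·20.5263 = 19900 μs.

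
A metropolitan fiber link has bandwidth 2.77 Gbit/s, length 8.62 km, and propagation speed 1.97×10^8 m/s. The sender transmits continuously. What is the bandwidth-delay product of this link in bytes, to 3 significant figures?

Propagation delay = 8620 / 197000000 = 4.37563e-05 s.
BDP = R × t_prop = 2770000000 × 4.37563e-05 = 121205 bits.
In bytes: 121205/8 = 15200 bytes.

15200 bytes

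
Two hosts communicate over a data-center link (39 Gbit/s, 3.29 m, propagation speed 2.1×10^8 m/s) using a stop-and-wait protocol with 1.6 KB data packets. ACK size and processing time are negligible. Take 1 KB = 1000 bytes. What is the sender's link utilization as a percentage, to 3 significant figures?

91.3 %

t_tx = L/R = 12800/39000000000 = 3.28205e-07 s.
t_prop = 3.29/210000000 = 1.56667e-08 s; RTT = 3.13333e-08 s.
Cycle = t_tx + RTT = 3.59538e-07 s.
Utilization = t_tx / cycle = 3.28205e-07/3.59538e-07 = 91.3 %.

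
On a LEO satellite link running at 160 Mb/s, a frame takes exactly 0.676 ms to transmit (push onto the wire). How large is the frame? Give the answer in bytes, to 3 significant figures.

L = R × t_tx = 160000000 b/s × 0.000676 s = 108160 bits.
In bytes: 108160 / 8 = 13500 bytes.

13500 bytes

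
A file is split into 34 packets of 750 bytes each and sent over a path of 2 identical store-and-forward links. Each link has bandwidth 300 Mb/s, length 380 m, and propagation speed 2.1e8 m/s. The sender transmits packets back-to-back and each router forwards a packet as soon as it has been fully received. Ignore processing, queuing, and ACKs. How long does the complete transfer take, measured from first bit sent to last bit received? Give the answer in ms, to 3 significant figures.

Per-hop transmission t_tx = L/R = 6000/300000000 = 0.02 ms.
Per-hop propagation t_prop = 380/210000000 = 0.00180952 ms.
Pipeline fill: first packet needs 2·t_tx to clear all hops; remaining 33 packets each add one t_tx.
Total = (2+34-1)·t_tx + 2·t_prop = 35·0.02 + 2·0.00180952 = 0.704 ms.

0.704 ms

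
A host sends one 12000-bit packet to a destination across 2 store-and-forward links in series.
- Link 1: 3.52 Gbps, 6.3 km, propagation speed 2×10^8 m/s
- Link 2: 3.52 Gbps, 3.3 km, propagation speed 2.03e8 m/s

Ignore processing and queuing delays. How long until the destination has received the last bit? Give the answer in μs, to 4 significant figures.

54.57 μs

Transmission delay per hop = L/R = 12000/3520000000 = 3.40909 μs; 2 hops → 6.81818 μs.
Propagation delays (d/s per hop): 31.5, 16.2562 μs; sum = 47.7562 μs.
End-to-end = 54.57 μs.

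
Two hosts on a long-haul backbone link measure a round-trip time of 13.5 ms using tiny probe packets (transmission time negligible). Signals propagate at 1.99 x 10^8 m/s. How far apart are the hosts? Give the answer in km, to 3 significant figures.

One-way propagation = RTT/2 = 6.75 ms.
d = s × t = 199000000 × 0.00675 = 1340 km.

1340 km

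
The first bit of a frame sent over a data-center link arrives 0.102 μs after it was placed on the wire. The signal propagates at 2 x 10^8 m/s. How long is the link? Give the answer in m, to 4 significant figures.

20.40 m

d = s × t_prop = 200000000 × 1.02e-07 = 20.40 m.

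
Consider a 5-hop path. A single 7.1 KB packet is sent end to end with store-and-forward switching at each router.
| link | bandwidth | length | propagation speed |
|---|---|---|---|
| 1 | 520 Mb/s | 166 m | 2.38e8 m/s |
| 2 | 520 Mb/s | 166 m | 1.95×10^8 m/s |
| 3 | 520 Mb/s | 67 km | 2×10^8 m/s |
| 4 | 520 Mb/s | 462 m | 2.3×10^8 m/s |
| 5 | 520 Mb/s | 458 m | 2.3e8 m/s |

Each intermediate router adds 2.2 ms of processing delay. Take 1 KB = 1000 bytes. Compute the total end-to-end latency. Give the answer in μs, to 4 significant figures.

L = 56800 bits.
Transmission delay per hop = L/R = 56800/520000000 = 109.231 μs; 5 hops → 546.154 μs.
Propagation delays (d/s per hop): 0.697479, 0.851282, 335, 2.0087, 1.9913 μs; sum = 340.549 μs.
Processing at 4 router(s): 4 × 2.2 ms = 8800 μs.
End-to-end = 9687 μs.

9687 μs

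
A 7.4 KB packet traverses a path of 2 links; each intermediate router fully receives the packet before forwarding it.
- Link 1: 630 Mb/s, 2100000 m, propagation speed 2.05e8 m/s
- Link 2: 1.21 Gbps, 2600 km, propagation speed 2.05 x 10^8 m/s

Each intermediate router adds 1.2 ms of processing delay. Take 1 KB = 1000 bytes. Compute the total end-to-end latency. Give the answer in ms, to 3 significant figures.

L = 59200 bits.
Transmission delays (L/R per hop): 0.0939683, 0.0489256 ms; sum = 0.142894 ms.
Propagation delays (d/s per hop): 10.2439, 12.6829 ms; sum = 22.9268 ms.
Processing at 1 router(s): 1 × 1.2 ms = 1.2 ms.
End-to-end = 24.3 ms.

24.3 ms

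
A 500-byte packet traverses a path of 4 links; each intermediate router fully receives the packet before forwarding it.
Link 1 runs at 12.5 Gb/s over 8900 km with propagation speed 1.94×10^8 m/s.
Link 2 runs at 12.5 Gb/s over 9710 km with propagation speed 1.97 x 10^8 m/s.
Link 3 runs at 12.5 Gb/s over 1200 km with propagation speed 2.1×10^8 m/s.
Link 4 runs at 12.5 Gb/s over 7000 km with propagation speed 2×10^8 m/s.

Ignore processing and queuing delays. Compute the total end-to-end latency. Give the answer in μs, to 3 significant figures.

136000 μs

L = 500 × 8 = 4000 bits.
Transmission delay per hop = L/R = 4000/12500000000 = 0.32 μs; 4 hops → 1.28 μs.
Propagation delays (d/s per hop): 45876.3, 49289.3, 5714.29, 35000 μs; sum = 135880 μs.
End-to-end = 136000 μs.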